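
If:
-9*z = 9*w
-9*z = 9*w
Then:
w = -z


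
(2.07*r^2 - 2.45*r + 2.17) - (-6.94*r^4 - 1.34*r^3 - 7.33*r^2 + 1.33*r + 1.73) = 6.94*r^4 + 1.34*r^3 + 9.4*r^2 - 3.78*r + 0.44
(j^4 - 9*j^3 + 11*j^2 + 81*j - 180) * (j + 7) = j^5 - 2*j^4 - 52*j^3 + 158*j^2 + 387*j - 1260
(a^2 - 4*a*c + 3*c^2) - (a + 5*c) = a^2 - 4*a*c - a + 3*c^2 - 5*c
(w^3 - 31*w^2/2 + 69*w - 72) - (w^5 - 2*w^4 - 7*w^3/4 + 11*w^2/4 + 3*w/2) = -w^5 + 2*w^4 + 11*w^3/4 - 73*w^2/4 + 135*w/2 - 72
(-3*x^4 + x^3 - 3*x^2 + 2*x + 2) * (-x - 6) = 3*x^5 + 17*x^4 - 3*x^3 + 16*x^2 - 14*x - 12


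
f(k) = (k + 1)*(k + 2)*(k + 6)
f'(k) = (k + 1)*(k + 2) + (k + 1)*(k + 6) + (k + 2)*(k + 6) = 3*k^2 + 18*k + 20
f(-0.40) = 5.38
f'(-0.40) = 13.28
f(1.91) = 90.00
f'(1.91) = 65.32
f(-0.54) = 3.67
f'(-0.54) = 11.15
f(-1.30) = -0.99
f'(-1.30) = 1.67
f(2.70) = 151.29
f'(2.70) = 90.47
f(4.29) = 342.39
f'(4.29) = 152.43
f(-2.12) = 0.52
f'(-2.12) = -4.68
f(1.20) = 50.69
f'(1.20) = 45.92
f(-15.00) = -1638.00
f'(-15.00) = 425.00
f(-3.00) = 6.00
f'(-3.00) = -7.00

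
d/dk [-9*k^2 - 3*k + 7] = -18*k - 3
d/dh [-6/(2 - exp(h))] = -6*exp(h)/(exp(h) - 2)^2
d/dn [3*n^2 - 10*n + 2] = 6*n - 10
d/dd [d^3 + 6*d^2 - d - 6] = 3*d^2 + 12*d - 1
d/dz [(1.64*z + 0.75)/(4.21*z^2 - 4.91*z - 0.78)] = (-6.9044*z^2 - 6.315*z + 2.4033)/(17.7241*z^4 - 41.3422*z^3 + 17.5405*z^2 + 7.6596*z + 0.6084)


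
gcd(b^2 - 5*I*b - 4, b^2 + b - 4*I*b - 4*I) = b - 4*I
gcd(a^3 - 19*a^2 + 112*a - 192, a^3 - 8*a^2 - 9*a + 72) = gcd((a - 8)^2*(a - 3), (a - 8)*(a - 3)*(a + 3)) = a^2 - 11*a + 24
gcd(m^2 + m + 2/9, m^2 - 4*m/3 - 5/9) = m + 1/3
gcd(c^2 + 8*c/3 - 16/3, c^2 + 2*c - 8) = c + 4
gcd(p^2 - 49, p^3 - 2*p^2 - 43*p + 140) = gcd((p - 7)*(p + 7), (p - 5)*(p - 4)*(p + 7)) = p + 7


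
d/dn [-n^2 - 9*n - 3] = -2*n - 9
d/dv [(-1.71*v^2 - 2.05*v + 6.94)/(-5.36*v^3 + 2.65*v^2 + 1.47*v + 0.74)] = (-9.1656*v^4 - 21.976*v^3 + 114.514*v^2 - 39.3128*v - 11.7188)/(28.7296*v^6 - 28.408*v^5 - 8.7359*v^4 - 0.141800000000001*v^3 + 6.0829*v^2 + 2.1756*v + 0.5476)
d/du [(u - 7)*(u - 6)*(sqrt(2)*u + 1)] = 3*sqrt(2)*u^2 - 26*sqrt(2)*u + 2*u - 13 + 42*sqrt(2)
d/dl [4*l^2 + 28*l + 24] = 8*l + 28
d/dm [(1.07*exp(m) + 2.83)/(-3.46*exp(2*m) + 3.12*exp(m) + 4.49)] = (3.7022*exp(2*m) + 19.5836*exp(m) - 4.0253)*exp(m)/(11.9716*exp(4*m) - 21.5904*exp(3*m) - 21.3364*exp(2*m) + 28.0176*exp(m) + 20.1601)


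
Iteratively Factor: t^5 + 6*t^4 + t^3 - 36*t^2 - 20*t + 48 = (t - 2)*(t^4 + 8*t^3 + 17*t^2 - 2*t - 24) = (t - 2)*(t - 1)*(t^3 + 9*t^2 + 26*t + 24) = (t - 2)*(t - 1)*(t + 4)*(t^2 + 5*t + 6) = (t - 2)*(t - 1)*(t + 2)*(t + 4)*(t + 3)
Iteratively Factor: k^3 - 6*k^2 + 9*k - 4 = (k - 4)*(k^2 - 2*k + 1) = (k - 4)*(k - 1)*(k - 1)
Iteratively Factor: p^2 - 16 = (p - 4)*(p + 4)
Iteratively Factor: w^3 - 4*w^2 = (w)*(w^2 - 4*w) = w^2*(w - 4)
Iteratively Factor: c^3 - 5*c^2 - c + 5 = (c + 1)*(c^2 - 6*c + 5) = (c - 1)*(c + 1)*(c - 5)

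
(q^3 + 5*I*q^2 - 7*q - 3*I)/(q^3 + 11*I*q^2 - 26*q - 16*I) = (q^2 + 4*I*q - 3)/(q^2 + 10*I*q - 16)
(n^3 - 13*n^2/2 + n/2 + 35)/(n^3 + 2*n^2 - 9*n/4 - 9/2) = 2*(2*n^2 - 17*n + 35)/(4*n^2 - 9)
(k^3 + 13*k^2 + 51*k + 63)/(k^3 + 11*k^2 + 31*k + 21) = (k + 3)/(k + 1)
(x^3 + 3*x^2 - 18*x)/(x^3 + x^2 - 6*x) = (x^2 + 3*x - 18)/(x^2 + x - 6)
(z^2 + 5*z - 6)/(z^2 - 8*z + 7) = (z + 6)/(z - 7)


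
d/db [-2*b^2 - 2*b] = -4*b - 2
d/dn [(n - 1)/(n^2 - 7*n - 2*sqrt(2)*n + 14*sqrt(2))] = (n^2 - 7*n - 2*sqrt(2)*n + (n - 1)*(-2*n + 2*sqrt(2) + 7) + 14*sqrt(2))/(n^2 - 7*n - 2*sqrt(2)*n + 14*sqrt(2))^2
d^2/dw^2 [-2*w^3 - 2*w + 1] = -12*w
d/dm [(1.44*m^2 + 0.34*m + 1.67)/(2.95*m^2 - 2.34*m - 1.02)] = (-4.3726*m^2 - 12.7906*m + 3.561)/(8.7025*m^4 - 13.806*m^3 - 0.542400000000002*m^2 + 4.7736*m + 1.0404)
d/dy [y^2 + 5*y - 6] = 2*y + 5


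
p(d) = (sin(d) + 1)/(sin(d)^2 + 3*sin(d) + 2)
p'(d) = (-2*sin(d)*cos(d) - 3*cos(d))*(sin(d) + 1)/(sin(d)^2 + 3*sin(d) + 2)^2 + cos(d)/(sin(d)^2 + 3*sin(d) + 2) = -cos(d)/(sin(d) + 2)^2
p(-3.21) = 0.48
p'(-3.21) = 0.23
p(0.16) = 0.46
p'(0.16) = -0.21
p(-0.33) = 0.60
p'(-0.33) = -0.34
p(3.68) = 0.67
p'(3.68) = 0.39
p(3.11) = 0.49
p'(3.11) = 0.24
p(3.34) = 0.55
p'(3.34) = 0.30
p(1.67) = 0.33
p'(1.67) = 0.01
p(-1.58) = 1.00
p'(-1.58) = 0.01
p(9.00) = 0.41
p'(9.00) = 0.16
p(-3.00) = 0.54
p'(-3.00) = 0.29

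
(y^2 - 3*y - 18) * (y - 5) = y^3 - 8*y^2 - 3*y + 90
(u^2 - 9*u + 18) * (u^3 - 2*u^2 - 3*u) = u^5 - 11*u^4 + 33*u^3 - 9*u^2 - 54*u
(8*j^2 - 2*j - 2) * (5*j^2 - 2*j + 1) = 40*j^4 - 26*j^3 + 2*j^2 + 2*j - 2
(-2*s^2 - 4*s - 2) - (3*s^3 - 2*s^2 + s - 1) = -3*s^3 - 5*s - 1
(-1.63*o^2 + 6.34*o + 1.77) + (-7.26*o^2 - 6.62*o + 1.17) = -8.89*o^2 - 0.28*o + 2.94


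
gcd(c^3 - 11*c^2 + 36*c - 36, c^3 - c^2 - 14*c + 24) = c^2 - 5*c + 6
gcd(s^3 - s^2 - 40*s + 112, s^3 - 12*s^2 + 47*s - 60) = s - 4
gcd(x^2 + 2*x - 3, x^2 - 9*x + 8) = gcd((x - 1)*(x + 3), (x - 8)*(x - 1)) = x - 1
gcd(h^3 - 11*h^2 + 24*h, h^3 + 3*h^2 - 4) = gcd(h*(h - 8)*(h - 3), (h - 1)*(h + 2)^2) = 1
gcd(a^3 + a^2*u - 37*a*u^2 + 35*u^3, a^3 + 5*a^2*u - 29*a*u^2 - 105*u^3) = -a^2 - 2*a*u + 35*u^2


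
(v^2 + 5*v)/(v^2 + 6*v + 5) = v/(v + 1)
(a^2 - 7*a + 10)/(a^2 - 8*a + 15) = (a - 2)/(a - 3)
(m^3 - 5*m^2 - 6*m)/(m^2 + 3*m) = (m^2 - 5*m - 6)/(m + 3)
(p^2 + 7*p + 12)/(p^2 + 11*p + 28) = (p + 3)/(p + 7)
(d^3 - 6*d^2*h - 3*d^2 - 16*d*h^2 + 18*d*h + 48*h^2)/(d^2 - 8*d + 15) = (d^2 - 6*d*h - 16*h^2)/(d - 5)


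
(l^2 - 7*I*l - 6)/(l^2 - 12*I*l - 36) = (l - I)/(l - 6*I)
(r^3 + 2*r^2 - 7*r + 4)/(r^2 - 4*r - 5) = (-r^3 - 2*r^2 + 7*r - 4)/(-r^2 + 4*r + 5)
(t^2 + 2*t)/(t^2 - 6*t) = (t + 2)/(t - 6)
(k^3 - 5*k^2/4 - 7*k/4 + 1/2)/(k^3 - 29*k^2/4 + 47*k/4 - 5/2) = (k + 1)/(k - 5)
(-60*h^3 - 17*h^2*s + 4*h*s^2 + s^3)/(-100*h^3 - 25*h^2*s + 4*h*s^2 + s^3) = (-12*h^2 - h*s + s^2)/(-20*h^2 - h*s + s^2)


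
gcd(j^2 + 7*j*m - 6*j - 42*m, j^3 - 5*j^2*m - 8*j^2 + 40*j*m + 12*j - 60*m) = j - 6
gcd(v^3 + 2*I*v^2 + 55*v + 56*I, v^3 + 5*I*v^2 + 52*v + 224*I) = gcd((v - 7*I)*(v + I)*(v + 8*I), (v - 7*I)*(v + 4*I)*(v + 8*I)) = v^2 + I*v + 56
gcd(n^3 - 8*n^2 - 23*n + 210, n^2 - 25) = n + 5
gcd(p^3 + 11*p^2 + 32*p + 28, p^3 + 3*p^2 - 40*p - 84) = p^2 + 9*p + 14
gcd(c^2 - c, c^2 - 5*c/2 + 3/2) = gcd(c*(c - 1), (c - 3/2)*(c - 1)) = c - 1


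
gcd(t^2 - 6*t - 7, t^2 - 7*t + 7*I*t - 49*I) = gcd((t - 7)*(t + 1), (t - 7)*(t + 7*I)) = t - 7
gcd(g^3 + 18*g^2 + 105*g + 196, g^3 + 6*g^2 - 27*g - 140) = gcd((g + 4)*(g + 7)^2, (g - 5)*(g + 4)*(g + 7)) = g^2 + 11*g + 28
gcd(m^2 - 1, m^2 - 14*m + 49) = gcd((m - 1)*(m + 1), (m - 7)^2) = 1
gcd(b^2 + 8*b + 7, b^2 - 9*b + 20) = 1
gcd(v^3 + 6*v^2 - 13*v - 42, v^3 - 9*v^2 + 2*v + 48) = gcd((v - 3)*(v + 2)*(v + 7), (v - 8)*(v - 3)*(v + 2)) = v^2 - v - 6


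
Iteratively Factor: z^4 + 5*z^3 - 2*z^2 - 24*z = (z + 4)*(z^3 + z^2 - 6*z) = z*(z + 4)*(z^2 + z - 6) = z*(z - 2)*(z + 4)*(z + 3)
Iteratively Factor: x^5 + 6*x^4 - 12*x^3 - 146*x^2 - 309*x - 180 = (x + 3)*(x^4 + 3*x^3 - 21*x^2 - 83*x - 60) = (x - 5)*(x + 3)*(x^3 + 8*x^2 + 19*x + 12) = (x - 5)*(x + 3)^2*(x^2 + 5*x + 4) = (x - 5)*(x + 3)^2*(x + 4)*(x + 1)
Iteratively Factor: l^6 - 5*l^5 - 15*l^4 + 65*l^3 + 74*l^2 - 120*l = (l - 4)*(l^5 - l^4 - 19*l^3 - 11*l^2 + 30*l) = (l - 4)*(l + 3)*(l^4 - 4*l^3 - 7*l^2 + 10*l) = (l - 5)*(l - 4)*(l + 3)*(l^3 + l^2 - 2*l) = (l - 5)*(l - 4)*(l - 1)*(l + 3)*(l^2 + 2*l) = l*(l - 5)*(l - 4)*(l - 1)*(l + 3)*(l + 2)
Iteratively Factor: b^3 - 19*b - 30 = (b + 2)*(b^2 - 2*b - 15) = (b - 5)*(b + 2)*(b + 3)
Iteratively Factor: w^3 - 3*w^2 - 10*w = (w - 5)*(w^2 + 2*w) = (w - 5)*(w + 2)*(w)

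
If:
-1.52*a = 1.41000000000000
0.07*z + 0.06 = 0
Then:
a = -0.93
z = -0.86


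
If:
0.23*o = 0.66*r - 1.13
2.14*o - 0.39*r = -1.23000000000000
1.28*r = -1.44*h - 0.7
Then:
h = -1.92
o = -0.28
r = 1.61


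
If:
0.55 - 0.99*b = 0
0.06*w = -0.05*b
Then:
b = 0.56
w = -0.46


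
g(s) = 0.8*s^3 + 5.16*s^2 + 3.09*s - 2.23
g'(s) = 2.4*s^2 + 10.32*s + 3.09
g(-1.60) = 2.76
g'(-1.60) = -7.28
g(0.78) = 3.70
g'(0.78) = 12.60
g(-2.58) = 10.41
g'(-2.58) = -7.56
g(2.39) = 45.55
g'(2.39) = 41.46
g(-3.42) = 15.55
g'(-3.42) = -4.13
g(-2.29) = 8.15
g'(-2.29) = -7.96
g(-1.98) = 5.67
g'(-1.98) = -7.93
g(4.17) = 158.39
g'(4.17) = 87.86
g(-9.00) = -195.28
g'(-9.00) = 104.61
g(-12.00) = -678.67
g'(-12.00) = 224.85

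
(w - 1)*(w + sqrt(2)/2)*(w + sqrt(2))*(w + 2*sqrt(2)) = w^4 - w^3 + 7*sqrt(2)*w^3/2 - 7*sqrt(2)*w^2/2 + 7*w^2 - 7*w + 2*sqrt(2)*w - 2*sqrt(2)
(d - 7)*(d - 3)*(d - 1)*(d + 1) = d^4 - 10*d^3 + 20*d^2 + 10*d - 21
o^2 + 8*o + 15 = (o + 3)*(o + 5)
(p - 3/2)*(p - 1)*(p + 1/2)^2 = p^4 - 3*p^3/2 - 3*p^2/4 + 7*p/8 + 3/8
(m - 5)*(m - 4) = m^2 - 9*m + 20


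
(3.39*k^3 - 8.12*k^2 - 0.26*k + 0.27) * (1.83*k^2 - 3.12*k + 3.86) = 6.2037*k^5 - 25.4364*k^4 + 37.944*k^3 - 30.0379*k^2 - 1.846*k + 1.0422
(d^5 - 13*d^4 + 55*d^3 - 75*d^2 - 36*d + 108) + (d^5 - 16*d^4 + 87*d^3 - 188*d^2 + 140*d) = 2*d^5 - 29*d^4 + 142*d^3 - 263*d^2 + 104*d + 108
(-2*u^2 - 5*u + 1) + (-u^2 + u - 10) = -3*u^2 - 4*u - 9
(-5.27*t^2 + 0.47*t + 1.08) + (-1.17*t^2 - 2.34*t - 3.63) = -6.44*t^2 - 1.87*t - 2.55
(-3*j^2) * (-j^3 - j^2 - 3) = 3*j^5 + 3*j^4 + 9*j^2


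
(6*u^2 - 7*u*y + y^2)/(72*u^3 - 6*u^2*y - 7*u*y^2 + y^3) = (-u + y)/(-12*u^2 - u*y + y^2)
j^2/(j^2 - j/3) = 3*j/(3*j - 1)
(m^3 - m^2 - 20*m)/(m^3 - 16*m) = (m - 5)/(m - 4)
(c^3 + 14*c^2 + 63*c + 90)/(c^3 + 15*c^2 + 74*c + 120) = (c + 3)/(c + 4)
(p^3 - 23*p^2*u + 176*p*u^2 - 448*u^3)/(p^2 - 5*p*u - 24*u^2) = (p^2 - 15*p*u + 56*u^2)/(p + 3*u)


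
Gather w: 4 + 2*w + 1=2*w + 5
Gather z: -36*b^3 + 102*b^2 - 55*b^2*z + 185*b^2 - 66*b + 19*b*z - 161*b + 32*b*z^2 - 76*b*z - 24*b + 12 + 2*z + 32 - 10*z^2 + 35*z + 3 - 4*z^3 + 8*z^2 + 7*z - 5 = -36*b^3 + 287*b^2 - 251*b - 4*z^3 + z^2*(32*b - 2) + z*(-55*b^2 - 57*b + 44) + 42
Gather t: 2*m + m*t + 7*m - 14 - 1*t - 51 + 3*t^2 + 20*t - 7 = 9*m + 3*t^2 + t*(m + 19) - 72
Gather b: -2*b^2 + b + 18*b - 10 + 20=-2*b^2 + 19*b + 10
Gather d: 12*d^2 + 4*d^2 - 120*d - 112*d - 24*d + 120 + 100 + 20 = 16*d^2 - 256*d + 240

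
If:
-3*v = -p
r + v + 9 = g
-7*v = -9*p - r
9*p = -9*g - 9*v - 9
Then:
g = -11/3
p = 2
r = -40/3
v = 2/3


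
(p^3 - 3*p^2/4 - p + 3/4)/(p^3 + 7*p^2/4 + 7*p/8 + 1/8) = 2*(4*p^2 - 7*p + 3)/(8*p^2 + 6*p + 1)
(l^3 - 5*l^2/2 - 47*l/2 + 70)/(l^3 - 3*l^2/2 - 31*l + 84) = (l + 5)/(l + 6)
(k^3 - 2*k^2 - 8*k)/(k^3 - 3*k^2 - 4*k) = (k + 2)/(k + 1)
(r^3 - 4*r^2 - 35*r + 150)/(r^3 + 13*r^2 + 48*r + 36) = (r^2 - 10*r + 25)/(r^2 + 7*r + 6)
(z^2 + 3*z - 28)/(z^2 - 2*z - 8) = (z + 7)/(z + 2)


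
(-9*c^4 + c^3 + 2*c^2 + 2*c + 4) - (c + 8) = -9*c^4 + c^3 + 2*c^2 + c - 4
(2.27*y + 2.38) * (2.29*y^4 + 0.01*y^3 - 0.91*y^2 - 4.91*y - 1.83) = 5.1983*y^5 + 5.4729*y^4 - 2.0419*y^3 - 13.3115*y^2 - 15.8399*y - 4.3554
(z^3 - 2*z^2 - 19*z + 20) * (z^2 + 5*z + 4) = z^5 + 3*z^4 - 25*z^3 - 83*z^2 + 24*z + 80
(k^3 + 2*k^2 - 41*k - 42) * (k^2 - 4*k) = k^5 - 2*k^4 - 49*k^3 + 122*k^2 + 168*k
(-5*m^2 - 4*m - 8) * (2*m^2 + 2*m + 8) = -10*m^4 - 18*m^3 - 64*m^2 - 48*m - 64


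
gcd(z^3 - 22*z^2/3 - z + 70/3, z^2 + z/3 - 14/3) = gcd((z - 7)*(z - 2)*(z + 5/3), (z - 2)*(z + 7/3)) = z - 2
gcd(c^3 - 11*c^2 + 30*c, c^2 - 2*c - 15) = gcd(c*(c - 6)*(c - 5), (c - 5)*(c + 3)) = c - 5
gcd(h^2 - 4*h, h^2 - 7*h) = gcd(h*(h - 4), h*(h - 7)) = h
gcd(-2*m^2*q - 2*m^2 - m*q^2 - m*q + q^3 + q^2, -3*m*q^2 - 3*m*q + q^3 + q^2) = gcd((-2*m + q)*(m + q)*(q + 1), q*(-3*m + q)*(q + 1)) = q + 1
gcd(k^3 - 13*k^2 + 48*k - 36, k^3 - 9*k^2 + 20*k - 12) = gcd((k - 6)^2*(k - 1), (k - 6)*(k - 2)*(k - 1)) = k^2 - 7*k + 6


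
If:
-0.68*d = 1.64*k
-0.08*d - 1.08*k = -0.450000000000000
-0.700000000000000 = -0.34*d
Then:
No Solution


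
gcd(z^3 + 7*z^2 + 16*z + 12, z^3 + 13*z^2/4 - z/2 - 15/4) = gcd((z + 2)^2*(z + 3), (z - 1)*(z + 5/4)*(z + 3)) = z + 3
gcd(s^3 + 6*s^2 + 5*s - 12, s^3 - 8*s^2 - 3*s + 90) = s + 3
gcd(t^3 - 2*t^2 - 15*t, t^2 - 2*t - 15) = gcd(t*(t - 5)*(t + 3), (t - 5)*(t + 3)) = t^2 - 2*t - 15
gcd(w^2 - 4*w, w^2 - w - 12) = w - 4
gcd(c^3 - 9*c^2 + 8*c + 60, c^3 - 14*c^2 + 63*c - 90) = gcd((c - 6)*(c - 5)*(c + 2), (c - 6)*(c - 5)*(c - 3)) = c^2 - 11*c + 30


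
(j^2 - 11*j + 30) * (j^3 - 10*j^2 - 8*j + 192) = j^5 - 21*j^4 + 132*j^3 - 20*j^2 - 2352*j + 5760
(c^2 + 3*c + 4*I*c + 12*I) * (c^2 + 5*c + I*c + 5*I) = c^4 + 8*c^3 + 5*I*c^3 + 11*c^2 + 40*I*c^2 - 32*c + 75*I*c - 60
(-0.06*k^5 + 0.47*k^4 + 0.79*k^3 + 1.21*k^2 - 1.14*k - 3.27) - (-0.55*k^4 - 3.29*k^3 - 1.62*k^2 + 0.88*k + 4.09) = -0.06*k^5 + 1.02*k^4 + 4.08*k^3 + 2.83*k^2 - 2.02*k - 7.36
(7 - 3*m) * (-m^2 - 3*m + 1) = 3*m^3 + 2*m^2 - 24*m + 7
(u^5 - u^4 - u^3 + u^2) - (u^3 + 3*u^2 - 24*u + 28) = u^5 - u^4 - 2*u^3 - 2*u^2 + 24*u - 28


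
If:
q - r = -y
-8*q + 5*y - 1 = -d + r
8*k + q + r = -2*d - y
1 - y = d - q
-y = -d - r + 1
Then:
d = 1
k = -1/4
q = 0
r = 0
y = 0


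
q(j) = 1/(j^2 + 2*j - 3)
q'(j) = (-2*j - 2)/(j^2 + 2*j - 3)^2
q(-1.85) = -0.31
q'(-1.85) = 0.16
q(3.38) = 0.07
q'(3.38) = -0.04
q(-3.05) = 4.94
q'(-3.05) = 99.98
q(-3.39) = 0.58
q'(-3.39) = 1.63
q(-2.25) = -0.41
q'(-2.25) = 0.42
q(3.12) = 0.08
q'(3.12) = -0.05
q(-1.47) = -0.26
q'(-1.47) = 0.07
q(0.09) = -0.36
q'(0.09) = -0.28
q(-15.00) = 0.01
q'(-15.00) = 0.00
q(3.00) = 0.08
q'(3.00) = -0.06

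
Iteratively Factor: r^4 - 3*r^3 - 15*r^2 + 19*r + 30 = (r - 2)*(r^3 - r^2 - 17*r - 15) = (r - 2)*(r + 3)*(r^2 - 4*r - 5) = (r - 2)*(r + 1)*(r + 3)*(r - 5)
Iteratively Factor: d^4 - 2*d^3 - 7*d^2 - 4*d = (d + 1)*(d^3 - 3*d^2 - 4*d) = d*(d + 1)*(d^2 - 3*d - 4) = d*(d + 1)^2*(d - 4)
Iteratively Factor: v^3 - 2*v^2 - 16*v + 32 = (v + 4)*(v^2 - 6*v + 8) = (v - 2)*(v + 4)*(v - 4)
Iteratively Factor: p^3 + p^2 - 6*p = (p + 3)*(p^2 - 2*p) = (p - 2)*(p + 3)*(p)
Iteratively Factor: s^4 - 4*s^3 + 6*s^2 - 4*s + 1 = (s - 1)*(s^3 - 3*s^2 + 3*s - 1) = (s - 1)^2*(s^2 - 2*s + 1) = (s - 1)^3*(s - 1)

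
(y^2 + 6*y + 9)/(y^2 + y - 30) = (y^2 + 6*y + 9)/(y^2 + y - 30)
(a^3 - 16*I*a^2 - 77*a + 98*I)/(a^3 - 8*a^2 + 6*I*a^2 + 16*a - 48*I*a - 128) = (a^2 - 14*I*a - 49)/(a^2 + 8*a*(-1 + I) - 64*I)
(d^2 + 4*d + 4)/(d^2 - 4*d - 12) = (d + 2)/(d - 6)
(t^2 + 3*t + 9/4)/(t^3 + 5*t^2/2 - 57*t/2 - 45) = (t + 3/2)/(t^2 + t - 30)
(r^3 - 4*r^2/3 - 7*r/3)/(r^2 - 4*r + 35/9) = 3*r*(r + 1)/(3*r - 5)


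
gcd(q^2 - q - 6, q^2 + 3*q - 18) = q - 3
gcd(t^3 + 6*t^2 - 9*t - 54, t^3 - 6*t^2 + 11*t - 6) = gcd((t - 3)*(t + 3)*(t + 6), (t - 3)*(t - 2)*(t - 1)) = t - 3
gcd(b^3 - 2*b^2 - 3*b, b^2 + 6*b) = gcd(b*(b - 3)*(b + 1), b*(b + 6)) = b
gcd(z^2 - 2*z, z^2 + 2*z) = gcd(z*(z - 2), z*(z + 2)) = z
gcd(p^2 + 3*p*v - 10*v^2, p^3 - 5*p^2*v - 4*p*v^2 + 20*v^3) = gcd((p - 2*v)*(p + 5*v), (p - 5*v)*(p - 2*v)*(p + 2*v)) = p - 2*v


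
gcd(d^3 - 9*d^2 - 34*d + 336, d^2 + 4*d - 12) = d + 6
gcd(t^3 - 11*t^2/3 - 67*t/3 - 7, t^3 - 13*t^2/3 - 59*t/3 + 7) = t^2 - 4*t - 21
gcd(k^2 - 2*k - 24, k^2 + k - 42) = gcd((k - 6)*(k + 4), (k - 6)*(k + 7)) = k - 6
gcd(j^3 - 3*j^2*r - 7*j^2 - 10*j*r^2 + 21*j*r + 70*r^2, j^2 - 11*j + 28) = j - 7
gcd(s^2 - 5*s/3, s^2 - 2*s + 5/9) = s - 5/3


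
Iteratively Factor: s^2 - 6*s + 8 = (s - 4)*(s - 2)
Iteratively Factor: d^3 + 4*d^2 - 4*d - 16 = (d - 2)*(d^2 + 6*d + 8) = (d - 2)*(d + 2)*(d + 4)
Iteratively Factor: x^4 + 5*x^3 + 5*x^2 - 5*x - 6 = (x + 1)*(x^3 + 4*x^2 + x - 6) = (x + 1)*(x + 2)*(x^2 + 2*x - 3) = (x - 1)*(x + 1)*(x + 2)*(x + 3)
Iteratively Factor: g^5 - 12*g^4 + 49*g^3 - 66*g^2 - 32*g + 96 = (g - 3)*(g^4 - 9*g^3 + 22*g^2 - 32) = (g - 3)*(g - 2)*(g^3 - 7*g^2 + 8*g + 16) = (g - 4)*(g - 3)*(g - 2)*(g^2 - 3*g - 4) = (g - 4)*(g - 3)*(g - 2)*(g + 1)*(g - 4)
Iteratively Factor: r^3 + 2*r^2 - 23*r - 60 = (r + 3)*(r^2 - r - 20) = (r + 3)*(r + 4)*(r - 5)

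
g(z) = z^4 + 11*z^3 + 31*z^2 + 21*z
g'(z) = 4*z^3 + 33*z^2 + 62*z + 21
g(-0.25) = -3.48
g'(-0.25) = 7.50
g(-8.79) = 709.67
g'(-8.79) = -690.87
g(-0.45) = -4.13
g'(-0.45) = -0.58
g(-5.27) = -88.37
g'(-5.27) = 25.31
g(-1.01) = 0.12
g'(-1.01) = -12.08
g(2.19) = 333.21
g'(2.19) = 357.07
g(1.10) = 76.72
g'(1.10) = 134.45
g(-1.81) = 9.05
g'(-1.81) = -6.83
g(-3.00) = 0.00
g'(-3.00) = 24.00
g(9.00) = 17280.00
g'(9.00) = 6168.00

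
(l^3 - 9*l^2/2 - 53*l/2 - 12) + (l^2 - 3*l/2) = l^3 - 7*l^2/2 - 28*l - 12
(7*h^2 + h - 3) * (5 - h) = -7*h^3 + 34*h^2 + 8*h - 15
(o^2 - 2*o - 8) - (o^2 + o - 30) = 22 - 3*o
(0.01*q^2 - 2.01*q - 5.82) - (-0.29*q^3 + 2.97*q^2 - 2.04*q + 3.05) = 0.29*q^3 - 2.96*q^2 + 0.0300000000000002*q - 8.87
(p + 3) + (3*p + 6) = 4*p + 9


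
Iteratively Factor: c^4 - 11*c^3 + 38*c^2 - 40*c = (c)*(c^3 - 11*c^2 + 38*c - 40) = c*(c - 2)*(c^2 - 9*c + 20) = c*(c - 5)*(c - 2)*(c - 4)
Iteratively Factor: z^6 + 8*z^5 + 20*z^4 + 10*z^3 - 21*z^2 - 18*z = (z + 1)*(z^5 + 7*z^4 + 13*z^3 - 3*z^2 - 18*z) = z*(z + 1)*(z^4 + 7*z^3 + 13*z^2 - 3*z - 18) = z*(z + 1)*(z + 3)*(z^3 + 4*z^2 + z - 6) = z*(z + 1)*(z + 3)^2*(z^2 + z - 2) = z*(z + 1)*(z + 2)*(z + 3)^2*(z - 1)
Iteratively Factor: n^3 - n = (n - 1)*(n^2 + n) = n*(n - 1)*(n + 1)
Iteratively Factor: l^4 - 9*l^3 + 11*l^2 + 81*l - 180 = (l - 3)*(l^3 - 6*l^2 - 7*l + 60) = (l - 3)*(l + 3)*(l^2 - 9*l + 20) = (l - 4)*(l - 3)*(l + 3)*(l - 5)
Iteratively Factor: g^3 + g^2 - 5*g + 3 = (g - 1)*(g^2 + 2*g - 3) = (g - 1)*(g + 3)*(g - 1)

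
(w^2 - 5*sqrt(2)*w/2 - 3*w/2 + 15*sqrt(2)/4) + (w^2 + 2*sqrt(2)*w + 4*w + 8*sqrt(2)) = 2*w^2 - sqrt(2)*w/2 + 5*w/2 + 47*sqrt(2)/4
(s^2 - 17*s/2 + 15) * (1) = s^2 - 17*s/2 + 15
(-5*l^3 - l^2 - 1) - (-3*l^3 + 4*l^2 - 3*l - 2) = -2*l^3 - 5*l^2 + 3*l + 1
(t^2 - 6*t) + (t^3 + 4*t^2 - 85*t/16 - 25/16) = t^3 + 5*t^2 - 181*t/16 - 25/16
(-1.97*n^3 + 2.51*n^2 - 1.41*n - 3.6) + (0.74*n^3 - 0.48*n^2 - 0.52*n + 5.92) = -1.23*n^3 + 2.03*n^2 - 1.93*n + 2.32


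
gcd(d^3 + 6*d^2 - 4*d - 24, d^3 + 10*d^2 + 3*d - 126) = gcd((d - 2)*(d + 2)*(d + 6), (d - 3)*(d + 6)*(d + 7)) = d + 6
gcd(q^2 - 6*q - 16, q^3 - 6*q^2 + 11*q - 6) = 1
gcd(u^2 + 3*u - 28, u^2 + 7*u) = u + 7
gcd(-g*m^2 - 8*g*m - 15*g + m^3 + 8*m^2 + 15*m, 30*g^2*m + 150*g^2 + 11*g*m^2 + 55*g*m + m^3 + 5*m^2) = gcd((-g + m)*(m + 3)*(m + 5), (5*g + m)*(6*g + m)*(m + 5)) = m + 5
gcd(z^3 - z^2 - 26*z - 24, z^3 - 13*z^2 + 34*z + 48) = z^2 - 5*z - 6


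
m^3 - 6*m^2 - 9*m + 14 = (m - 7)*(m - 1)*(m + 2)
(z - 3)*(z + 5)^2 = z^3 + 7*z^2 - 5*z - 75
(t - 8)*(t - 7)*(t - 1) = t^3 - 16*t^2 + 71*t - 56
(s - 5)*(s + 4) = s^2 - s - 20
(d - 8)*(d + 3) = d^2 - 5*d - 24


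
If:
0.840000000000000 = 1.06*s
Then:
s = 0.79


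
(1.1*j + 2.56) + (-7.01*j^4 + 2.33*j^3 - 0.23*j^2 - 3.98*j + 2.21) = -7.01*j^4 + 2.33*j^3 - 0.23*j^2 - 2.88*j + 4.77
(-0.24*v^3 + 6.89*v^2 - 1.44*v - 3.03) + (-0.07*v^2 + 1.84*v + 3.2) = -0.24*v^3 + 6.82*v^2 + 0.4*v + 0.17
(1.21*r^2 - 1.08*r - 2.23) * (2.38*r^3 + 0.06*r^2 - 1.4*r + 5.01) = 2.8798*r^5 - 2.4978*r^4 - 7.0662*r^3 + 7.4403*r^2 - 2.2888*r - 11.1723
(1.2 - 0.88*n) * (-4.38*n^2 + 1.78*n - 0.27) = 3.8544*n^3 - 6.8224*n^2 + 2.3736*n - 0.324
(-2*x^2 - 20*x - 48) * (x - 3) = -2*x^3 - 14*x^2 + 12*x + 144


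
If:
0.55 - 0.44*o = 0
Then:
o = 1.25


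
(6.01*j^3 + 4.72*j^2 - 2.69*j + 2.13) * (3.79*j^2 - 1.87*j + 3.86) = 22.7779*j^5 + 6.6501*j^4 + 4.1771*j^3 + 31.3222*j^2 - 14.3665*j + 8.2218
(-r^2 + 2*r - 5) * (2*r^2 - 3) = -2*r^4 + 4*r^3 - 7*r^2 - 6*r + 15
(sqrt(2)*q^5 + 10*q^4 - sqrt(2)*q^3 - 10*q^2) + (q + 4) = sqrt(2)*q^5 + 10*q^4 - sqrt(2)*q^3 - 10*q^2 + q + 4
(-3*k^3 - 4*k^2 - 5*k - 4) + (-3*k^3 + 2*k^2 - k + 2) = -6*k^3 - 2*k^2 - 6*k - 2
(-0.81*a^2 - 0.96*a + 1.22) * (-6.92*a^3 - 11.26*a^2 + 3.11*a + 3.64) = 5.6052*a^5 + 15.7638*a^4 - 0.151899999999999*a^3 - 19.6712*a^2 + 0.299799999999999*a + 4.4408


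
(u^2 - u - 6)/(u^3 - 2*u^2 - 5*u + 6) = 1/(u - 1)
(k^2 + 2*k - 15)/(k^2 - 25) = (k - 3)/(k - 5)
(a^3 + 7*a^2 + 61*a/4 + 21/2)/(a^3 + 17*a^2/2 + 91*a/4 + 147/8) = 2*(a + 2)/(2*a + 7)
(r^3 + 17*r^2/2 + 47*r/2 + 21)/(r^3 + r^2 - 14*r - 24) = (r + 7/2)/(r - 4)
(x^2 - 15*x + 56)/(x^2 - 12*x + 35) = (x - 8)/(x - 5)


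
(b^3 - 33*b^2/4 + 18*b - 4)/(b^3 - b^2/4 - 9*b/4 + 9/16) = 4*(b^2 - 8*b + 16)/(4*b^2 - 9)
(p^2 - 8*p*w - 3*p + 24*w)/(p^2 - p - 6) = (p - 8*w)/(p + 2)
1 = 1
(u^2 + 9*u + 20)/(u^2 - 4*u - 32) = (u + 5)/(u - 8)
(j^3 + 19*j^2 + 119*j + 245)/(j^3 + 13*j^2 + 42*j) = (j^2 + 12*j + 35)/(j*(j + 6))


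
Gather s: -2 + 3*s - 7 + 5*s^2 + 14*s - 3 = 5*s^2 + 17*s - 12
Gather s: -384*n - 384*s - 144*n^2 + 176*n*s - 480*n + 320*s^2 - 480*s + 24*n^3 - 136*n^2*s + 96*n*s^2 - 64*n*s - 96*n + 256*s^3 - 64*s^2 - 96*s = 24*n^3 - 144*n^2 - 960*n + 256*s^3 + s^2*(96*n + 256) + s*(-136*n^2 + 112*n - 960)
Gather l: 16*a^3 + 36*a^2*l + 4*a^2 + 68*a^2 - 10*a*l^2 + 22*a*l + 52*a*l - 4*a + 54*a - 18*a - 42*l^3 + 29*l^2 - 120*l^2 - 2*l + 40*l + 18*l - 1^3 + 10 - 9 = 16*a^3 + 72*a^2 + 32*a - 42*l^3 + l^2*(-10*a - 91) + l*(36*a^2 + 74*a + 56)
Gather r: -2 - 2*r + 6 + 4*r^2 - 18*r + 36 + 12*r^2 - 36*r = 16*r^2 - 56*r + 40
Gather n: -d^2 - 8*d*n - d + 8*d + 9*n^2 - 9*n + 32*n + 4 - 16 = -d^2 + 7*d + 9*n^2 + n*(23 - 8*d) - 12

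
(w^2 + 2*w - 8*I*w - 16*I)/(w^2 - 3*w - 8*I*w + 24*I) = (w + 2)/(w - 3)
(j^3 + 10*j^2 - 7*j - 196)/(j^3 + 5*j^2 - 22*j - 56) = (j + 7)/(j + 2)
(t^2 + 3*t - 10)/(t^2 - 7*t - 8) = (-t^2 - 3*t + 10)/(-t^2 + 7*t + 8)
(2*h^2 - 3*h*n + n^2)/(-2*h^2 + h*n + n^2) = (-2*h + n)/(2*h + n)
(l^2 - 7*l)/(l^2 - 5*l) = (l - 7)/(l - 5)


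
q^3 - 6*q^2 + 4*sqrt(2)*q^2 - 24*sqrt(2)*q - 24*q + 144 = (q - 6)*(q - 2*sqrt(2))*(q + 6*sqrt(2))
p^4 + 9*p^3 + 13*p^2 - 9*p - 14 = (p - 1)*(p + 1)*(p + 2)*(p + 7)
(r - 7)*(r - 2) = r^2 - 9*r + 14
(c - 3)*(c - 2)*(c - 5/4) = c^3 - 25*c^2/4 + 49*c/4 - 15/2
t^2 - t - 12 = (t - 4)*(t + 3)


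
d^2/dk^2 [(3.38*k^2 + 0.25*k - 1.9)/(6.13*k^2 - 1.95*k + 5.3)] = (99.59411*k^3 - 1087.25358*k^2 + 87.5364*k + 304.0646)/(230.346397*k^6 - 219.824865*k^5 + 667.400685*k^4 - 387.536175*k^3 + 577.03485*k^2 - 164.3265*k + 148.877)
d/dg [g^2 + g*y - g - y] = 2*g + y - 1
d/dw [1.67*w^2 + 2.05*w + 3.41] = 3.34*w + 2.05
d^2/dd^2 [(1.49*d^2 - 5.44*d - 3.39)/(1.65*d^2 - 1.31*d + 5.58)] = (-23.17953*d^3 - 137.68623*d^2 + 344.48139*d + 64.04415)/(4.492125*d^6 - 10.699425*d^5 + 54.069345*d^4 - 74.615111*d^3 + 182.852694*d^2 - 122.366052*d + 173.741112)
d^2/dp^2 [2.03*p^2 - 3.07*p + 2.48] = 4.06000000000000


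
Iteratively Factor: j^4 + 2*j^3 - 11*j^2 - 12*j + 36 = (j + 3)*(j^3 - j^2 - 8*j + 12) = (j - 2)*(j + 3)*(j^2 + j - 6) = (j - 2)*(j + 3)^2*(j - 2)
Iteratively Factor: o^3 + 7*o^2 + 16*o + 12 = (o + 2)*(o^2 + 5*o + 6) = (o + 2)*(o + 3)*(o + 2)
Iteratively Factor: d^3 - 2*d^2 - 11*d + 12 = (d - 4)*(d^2 + 2*d - 3) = (d - 4)*(d + 3)*(d - 1)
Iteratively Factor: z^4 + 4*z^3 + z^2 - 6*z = (z)*(z^3 + 4*z^2 + z - 6) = z*(z + 3)*(z^2 + z - 2) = z*(z - 1)*(z + 3)*(z + 2)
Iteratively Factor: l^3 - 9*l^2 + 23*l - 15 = (l - 1)*(l^2 - 8*l + 15) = (l - 3)*(l - 1)*(l - 5)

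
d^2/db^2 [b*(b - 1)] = 2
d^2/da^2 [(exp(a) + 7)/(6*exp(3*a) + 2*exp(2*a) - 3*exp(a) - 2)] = (144*exp(6*a) + 2304*exp(5*a) + 1000*exp(4*a) + 22*exp(3*a) + 654*exp(2*a) + 169*exp(a) - 38)*exp(a)/(216*exp(9*a) + 216*exp(8*a) - 252*exp(7*a) - 424*exp(6*a) - 18*exp(5*a) + 246*exp(4*a) + 117*exp(3*a) - 30*exp(2*a) - 36*exp(a) - 8)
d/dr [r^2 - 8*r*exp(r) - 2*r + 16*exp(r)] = -8*r*exp(r) + 2*r + 8*exp(r) - 2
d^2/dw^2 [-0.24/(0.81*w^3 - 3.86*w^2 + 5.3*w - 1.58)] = ((1.1664*w - 1.8528)*(0.81*w^3 - 3.86*w^2 + 5.3*w - 1.58) - 0.24*(2.43*w^2 - 7.72*w + 5.3)*(4.86*w^2 - 15.44*w + 10.6))/(0.81*w^3 - 3.86*w^2 + 5.3*w - 1.58)^3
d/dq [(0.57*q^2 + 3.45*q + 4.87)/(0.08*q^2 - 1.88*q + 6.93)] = (-1.3476*q^2 + 7.121*q + 33.0641)/(0.0064*q^4 - 0.3008*q^3 + 4.6432*q^2 - 26.0568*q + 48.0249)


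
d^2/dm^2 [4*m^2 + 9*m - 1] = 8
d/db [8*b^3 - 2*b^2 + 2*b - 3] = 24*b^2 - 4*b + 2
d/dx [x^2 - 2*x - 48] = 2*x - 2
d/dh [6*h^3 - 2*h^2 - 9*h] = 18*h^2 - 4*h - 9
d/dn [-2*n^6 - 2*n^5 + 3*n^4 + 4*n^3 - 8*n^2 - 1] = 2*n*(-6*n^4 - 5*n^3 + 6*n^2 + 6*n - 8)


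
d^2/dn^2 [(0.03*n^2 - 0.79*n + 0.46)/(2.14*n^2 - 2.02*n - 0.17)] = (-4.44089209850063e-16*n^4 - 6.9764*n^3 + 12.70518*n^2 - 13.65534*n + 4.63297)/(9.800344*n^6 - 27.752376*n^5 + 23.860572*n^4 - 3.833152*n^3 - 1.895466*n^2 - 0.175134*n - 0.004913)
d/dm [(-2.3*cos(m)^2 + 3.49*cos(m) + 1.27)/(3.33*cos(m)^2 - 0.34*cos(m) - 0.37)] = (10.8397*cos(m)^2 + 6.7562*cos(m) + 0.8595)*sin(m)/(11.0889*cos(m)^4 - 2.2644*cos(m)^3 - 2.3486*cos(m)^2 + 0.2516*cos(m) + 0.1369)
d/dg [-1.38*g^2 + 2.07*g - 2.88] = 2.07 - 2.76*g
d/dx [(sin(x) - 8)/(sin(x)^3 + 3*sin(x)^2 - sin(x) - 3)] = (-2*sin(x)^3 + 21*sin(x)^2 + 48*sin(x) - 11)/((sin(x) + 3)^2*cos(x)^3)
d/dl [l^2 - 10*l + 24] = 2*l - 10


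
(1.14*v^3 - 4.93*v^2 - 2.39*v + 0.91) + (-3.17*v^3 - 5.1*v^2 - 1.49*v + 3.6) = -2.03*v^3 - 10.03*v^2 - 3.88*v + 4.51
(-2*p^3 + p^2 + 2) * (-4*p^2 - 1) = 8*p^5 - 4*p^4 + 2*p^3 - 9*p^2 - 2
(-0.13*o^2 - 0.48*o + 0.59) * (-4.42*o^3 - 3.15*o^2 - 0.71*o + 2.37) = 0.5746*o^5 + 2.5311*o^4 - 1.0035*o^3 - 1.8258*o^2 - 1.5565*o + 1.3983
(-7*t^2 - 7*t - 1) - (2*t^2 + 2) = -9*t^2 - 7*t - 3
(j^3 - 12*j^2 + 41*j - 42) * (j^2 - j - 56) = j^5 - 13*j^4 - 3*j^3 + 589*j^2 - 2254*j + 2352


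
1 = 1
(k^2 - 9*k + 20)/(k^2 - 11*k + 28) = (k - 5)/(k - 7)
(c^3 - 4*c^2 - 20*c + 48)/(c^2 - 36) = (c^2 + 2*c - 8)/(c + 6)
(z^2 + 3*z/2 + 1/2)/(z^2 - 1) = (z + 1/2)/(z - 1)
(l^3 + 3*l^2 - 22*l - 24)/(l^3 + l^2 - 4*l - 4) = (l^2 + 2*l - 24)/(l^2 - 4)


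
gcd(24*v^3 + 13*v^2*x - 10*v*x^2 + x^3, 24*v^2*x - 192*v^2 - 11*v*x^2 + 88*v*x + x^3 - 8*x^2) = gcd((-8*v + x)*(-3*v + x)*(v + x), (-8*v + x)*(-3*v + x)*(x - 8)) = 24*v^2 - 11*v*x + x^2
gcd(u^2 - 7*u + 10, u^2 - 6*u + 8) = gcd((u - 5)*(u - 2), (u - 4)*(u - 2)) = u - 2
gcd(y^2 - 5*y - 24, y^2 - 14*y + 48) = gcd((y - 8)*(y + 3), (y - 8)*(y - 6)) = y - 8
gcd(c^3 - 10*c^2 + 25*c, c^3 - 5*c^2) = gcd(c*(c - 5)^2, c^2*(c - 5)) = c^2 - 5*c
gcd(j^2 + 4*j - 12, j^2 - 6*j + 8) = j - 2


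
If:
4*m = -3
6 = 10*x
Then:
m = -3/4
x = 3/5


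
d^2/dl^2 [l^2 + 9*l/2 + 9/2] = 2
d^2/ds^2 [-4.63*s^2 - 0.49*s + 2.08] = -9.26000000000000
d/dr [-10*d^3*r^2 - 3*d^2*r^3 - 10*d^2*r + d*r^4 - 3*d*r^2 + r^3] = -20*d^3*r - 9*d^2*r^2 - 10*d^2 + 4*d*r^3 - 6*d*r + 3*r^2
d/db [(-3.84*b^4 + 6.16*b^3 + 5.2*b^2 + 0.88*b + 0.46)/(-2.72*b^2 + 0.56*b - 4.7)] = (20.8896*b^5 - 23.2064*b^4 + 79.0912*b^3 - 81.5504*b^2 - 46.3776*b - 4.3936)/(7.3984*b^4 - 3.0464*b^3 + 25.8816*b^2 - 5.264*b + 22.09)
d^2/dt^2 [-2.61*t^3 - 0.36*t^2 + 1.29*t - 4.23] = -15.66*t - 0.72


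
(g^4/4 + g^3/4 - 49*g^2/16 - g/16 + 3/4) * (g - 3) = g^5/4 - g^4/2 - 61*g^3/16 + 73*g^2/8 + 15*g/16 - 9/4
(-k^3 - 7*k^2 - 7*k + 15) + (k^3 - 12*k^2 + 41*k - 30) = -19*k^2 + 34*k - 15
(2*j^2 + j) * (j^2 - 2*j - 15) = 2*j^4 - 3*j^3 - 32*j^2 - 15*j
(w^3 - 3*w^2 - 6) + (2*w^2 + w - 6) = w^3 - w^2 + w - 12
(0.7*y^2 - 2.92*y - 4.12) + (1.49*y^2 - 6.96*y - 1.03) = 2.19*y^2 - 9.88*y - 5.15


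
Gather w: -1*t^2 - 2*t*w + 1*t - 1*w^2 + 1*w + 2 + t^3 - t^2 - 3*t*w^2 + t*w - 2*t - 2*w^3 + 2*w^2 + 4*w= t^3 - 2*t^2 - t - 2*w^3 + w^2*(1 - 3*t) + w*(5 - t) + 2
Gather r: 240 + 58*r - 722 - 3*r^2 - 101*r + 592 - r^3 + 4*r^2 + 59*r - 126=-r^3 + r^2 + 16*r - 16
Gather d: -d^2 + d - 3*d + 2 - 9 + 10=-d^2 - 2*d + 3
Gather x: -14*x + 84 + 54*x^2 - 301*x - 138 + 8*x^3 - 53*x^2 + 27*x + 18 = 8*x^3 + x^2 - 288*x - 36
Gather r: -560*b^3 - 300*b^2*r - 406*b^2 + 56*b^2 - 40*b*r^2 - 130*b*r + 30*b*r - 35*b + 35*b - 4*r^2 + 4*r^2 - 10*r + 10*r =-560*b^3 - 350*b^2 - 40*b*r^2 + r*(-300*b^2 - 100*b)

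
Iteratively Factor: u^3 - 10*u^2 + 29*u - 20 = (u - 5)*(u^2 - 5*u + 4) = (u - 5)*(u - 1)*(u - 4)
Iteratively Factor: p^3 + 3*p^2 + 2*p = (p + 1)*(p^2 + 2*p) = p*(p + 1)*(p + 2)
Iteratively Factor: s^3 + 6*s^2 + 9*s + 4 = (s + 4)*(s^2 + 2*s + 1) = (s + 1)*(s + 4)*(s + 1)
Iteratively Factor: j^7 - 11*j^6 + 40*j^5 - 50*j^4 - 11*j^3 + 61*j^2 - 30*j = (j - 3)*(j^6 - 8*j^5 + 16*j^4 - 2*j^3 - 17*j^2 + 10*j) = (j - 3)*(j - 2)*(j^5 - 6*j^4 + 4*j^3 + 6*j^2 - 5*j) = (j - 3)*(j - 2)*(j + 1)*(j^4 - 7*j^3 + 11*j^2 - 5*j) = (j - 3)*(j - 2)*(j - 1)*(j + 1)*(j^3 - 6*j^2 + 5*j) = j*(j - 3)*(j - 2)*(j - 1)*(j + 1)*(j^2 - 6*j + 5) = j*(j - 5)*(j - 3)*(j - 2)*(j - 1)*(j + 1)*(j - 1)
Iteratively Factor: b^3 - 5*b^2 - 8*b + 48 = (b - 4)*(b^2 - b - 12) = (b - 4)^2*(b + 3)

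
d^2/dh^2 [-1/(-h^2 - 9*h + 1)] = 2*(-h^2 - 9*h + (2*h + 9)^2 + 1)/(h^2 + 9*h - 1)^3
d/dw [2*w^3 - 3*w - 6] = 6*w^2 - 3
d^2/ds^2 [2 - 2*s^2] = -4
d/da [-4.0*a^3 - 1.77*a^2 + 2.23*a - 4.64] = -12.0*a^2 - 3.54*a + 2.23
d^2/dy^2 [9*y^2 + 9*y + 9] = 18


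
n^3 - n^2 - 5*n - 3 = (n - 3)*(n + 1)^2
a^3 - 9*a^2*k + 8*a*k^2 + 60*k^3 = (a - 6*k)*(a - 5*k)*(a + 2*k)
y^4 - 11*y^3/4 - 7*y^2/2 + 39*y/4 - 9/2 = (y - 3)*(y - 1)*(y - 3/4)*(y + 2)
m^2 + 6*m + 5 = (m + 1)*(m + 5)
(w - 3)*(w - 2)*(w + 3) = w^3 - 2*w^2 - 9*w + 18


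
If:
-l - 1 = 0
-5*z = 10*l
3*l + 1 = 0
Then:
No Solution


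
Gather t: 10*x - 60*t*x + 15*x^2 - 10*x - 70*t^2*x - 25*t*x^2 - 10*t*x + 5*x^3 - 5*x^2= -70*t^2*x + t*(-25*x^2 - 70*x) + 5*x^3 + 10*x^2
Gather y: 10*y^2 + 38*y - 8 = 10*y^2 + 38*y - 8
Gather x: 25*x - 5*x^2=-5*x^2 + 25*x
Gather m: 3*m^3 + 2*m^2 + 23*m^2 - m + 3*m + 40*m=3*m^3 + 25*m^2 + 42*m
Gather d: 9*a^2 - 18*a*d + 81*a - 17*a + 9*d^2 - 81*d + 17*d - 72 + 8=9*a^2 + 64*a + 9*d^2 + d*(-18*a - 64) - 64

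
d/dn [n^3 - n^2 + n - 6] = 3*n^2 - 2*n + 1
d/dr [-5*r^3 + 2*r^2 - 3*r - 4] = -15*r^2 + 4*r - 3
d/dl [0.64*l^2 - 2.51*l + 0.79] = 1.28*l - 2.51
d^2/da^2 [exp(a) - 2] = exp(a)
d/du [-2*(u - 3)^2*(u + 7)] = -6*u^2 - 4*u + 66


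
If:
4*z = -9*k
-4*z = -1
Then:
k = -1/9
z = 1/4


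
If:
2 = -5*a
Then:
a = -2/5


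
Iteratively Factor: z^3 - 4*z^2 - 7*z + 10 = (z - 5)*(z^2 + z - 2) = (z - 5)*(z - 1)*(z + 2)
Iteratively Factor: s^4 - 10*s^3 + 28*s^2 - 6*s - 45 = (s - 3)*(s^3 - 7*s^2 + 7*s + 15) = (s - 3)^2*(s^2 - 4*s - 5) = (s - 3)^2*(s + 1)*(s - 5)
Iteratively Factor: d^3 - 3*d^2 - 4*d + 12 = (d - 2)*(d^2 - d - 6) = (d - 3)*(d - 2)*(d + 2)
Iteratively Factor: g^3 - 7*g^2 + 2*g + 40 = (g - 5)*(g^2 - 2*g - 8) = (g - 5)*(g + 2)*(g - 4)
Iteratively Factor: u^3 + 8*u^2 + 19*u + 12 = (u + 1)*(u^2 + 7*u + 12) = (u + 1)*(u + 3)*(u + 4)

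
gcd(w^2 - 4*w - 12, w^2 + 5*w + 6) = w + 2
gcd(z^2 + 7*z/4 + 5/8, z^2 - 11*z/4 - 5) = z + 5/4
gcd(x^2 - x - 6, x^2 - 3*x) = x - 3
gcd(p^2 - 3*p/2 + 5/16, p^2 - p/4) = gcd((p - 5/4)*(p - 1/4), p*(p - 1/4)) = p - 1/4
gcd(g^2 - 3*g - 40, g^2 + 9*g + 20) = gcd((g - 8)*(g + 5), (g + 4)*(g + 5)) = g + 5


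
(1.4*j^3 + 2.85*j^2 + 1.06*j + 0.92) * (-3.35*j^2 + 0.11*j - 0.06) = -4.69*j^5 - 9.3935*j^4 - 3.3215*j^3 - 3.1364*j^2 + 0.0376*j - 0.0552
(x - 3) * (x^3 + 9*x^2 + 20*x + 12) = x^4 + 6*x^3 - 7*x^2 - 48*x - 36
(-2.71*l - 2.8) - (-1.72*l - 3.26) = 0.46 - 0.99*l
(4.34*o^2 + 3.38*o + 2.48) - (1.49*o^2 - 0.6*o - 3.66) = 2.85*o^2 + 3.98*o + 6.14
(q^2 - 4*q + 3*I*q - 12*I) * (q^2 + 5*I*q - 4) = q^4 - 4*q^3 + 8*I*q^3 - 19*q^2 - 32*I*q^2 + 76*q - 12*I*q + 48*I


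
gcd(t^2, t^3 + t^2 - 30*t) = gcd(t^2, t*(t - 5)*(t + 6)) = t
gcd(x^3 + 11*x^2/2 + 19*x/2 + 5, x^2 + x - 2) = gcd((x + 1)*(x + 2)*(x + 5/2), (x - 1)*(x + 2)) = x + 2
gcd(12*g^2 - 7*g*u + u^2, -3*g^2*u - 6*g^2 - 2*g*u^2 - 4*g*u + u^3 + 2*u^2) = -3*g + u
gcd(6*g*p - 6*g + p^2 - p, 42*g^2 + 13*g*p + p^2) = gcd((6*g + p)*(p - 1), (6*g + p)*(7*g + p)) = 6*g + p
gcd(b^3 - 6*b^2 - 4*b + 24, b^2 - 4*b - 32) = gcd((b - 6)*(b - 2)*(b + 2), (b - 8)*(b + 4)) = 1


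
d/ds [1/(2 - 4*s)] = (2*s - 1)^(-2)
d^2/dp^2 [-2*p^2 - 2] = -4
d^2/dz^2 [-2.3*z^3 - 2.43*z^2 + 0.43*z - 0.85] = -13.8*z - 4.86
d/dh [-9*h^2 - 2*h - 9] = -18*h - 2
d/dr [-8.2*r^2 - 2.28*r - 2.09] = -16.4*r - 2.28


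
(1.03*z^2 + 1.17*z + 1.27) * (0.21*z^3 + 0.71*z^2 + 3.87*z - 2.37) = 0.2163*z^5 + 0.977*z^4 + 5.0835*z^3 + 2.9885*z^2 + 2.142*z - 3.0099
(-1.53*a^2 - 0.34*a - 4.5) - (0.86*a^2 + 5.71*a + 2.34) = -2.39*a^2 - 6.05*a - 6.84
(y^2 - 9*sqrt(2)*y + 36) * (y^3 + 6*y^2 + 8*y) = y^5 - 9*sqrt(2)*y^4 + 6*y^4 - 54*sqrt(2)*y^3 + 44*y^3 - 72*sqrt(2)*y^2 + 216*y^2 + 288*y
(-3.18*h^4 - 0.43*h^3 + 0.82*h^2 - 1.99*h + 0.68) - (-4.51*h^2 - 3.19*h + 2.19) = -3.18*h^4 - 0.43*h^3 + 5.33*h^2 + 1.2*h - 1.51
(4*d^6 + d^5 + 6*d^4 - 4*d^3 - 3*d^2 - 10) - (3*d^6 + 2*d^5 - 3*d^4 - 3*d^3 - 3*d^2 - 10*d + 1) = d^6 - d^5 + 9*d^4 - d^3 + 10*d - 11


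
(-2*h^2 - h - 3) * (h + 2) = -2*h^3 - 5*h^2 - 5*h - 6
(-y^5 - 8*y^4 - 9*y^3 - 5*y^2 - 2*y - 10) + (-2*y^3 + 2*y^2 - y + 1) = -y^5 - 8*y^4 - 11*y^3 - 3*y^2 - 3*y - 9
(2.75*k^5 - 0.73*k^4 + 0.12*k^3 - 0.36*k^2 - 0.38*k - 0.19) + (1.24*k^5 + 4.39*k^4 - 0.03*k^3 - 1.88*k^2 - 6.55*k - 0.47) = 3.99*k^5 + 3.66*k^4 + 0.09*k^3 - 2.24*k^2 - 6.93*k - 0.66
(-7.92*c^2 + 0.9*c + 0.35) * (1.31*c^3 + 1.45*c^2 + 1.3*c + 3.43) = -10.3752*c^5 - 10.305*c^4 - 8.5325*c^3 - 25.4881*c^2 + 3.542*c + 1.2005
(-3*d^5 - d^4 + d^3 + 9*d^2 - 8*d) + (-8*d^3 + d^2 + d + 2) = -3*d^5 - d^4 - 7*d^3 + 10*d^2 - 7*d + 2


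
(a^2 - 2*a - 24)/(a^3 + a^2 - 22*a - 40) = (a - 6)/(a^2 - 3*a - 10)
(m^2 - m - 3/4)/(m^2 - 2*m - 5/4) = (2*m - 3)/(2*m - 5)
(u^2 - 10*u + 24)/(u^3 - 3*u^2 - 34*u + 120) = (u - 6)/(u^2 + u - 30)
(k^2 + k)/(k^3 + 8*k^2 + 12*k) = (k + 1)/(k^2 + 8*k + 12)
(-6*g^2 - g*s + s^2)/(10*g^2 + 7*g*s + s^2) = (-3*g + s)/(5*g + s)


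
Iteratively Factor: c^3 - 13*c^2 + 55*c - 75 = (c - 5)*(c^2 - 8*c + 15) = (c - 5)*(c - 3)*(c - 5)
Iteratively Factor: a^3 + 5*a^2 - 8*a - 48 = (a - 3)*(a^2 + 8*a + 16) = (a - 3)*(a + 4)*(a + 4)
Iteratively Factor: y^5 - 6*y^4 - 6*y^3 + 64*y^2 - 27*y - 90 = (y + 1)*(y^4 - 7*y^3 + y^2 + 63*y - 90) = (y - 2)*(y + 1)*(y^3 - 5*y^2 - 9*y + 45) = (y - 5)*(y - 2)*(y + 1)*(y^2 - 9) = (y - 5)*(y - 3)*(y - 2)*(y + 1)*(y + 3)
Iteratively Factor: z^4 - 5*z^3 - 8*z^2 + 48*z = (z)*(z^3 - 5*z^2 - 8*z + 48) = z*(z + 3)*(z^2 - 8*z + 16) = z*(z - 4)*(z + 3)*(z - 4)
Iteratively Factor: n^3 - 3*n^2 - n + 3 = (n - 1)*(n^2 - 2*n - 3) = (n - 3)*(n - 1)*(n + 1)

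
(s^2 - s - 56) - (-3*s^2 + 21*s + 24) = 4*s^2 - 22*s - 80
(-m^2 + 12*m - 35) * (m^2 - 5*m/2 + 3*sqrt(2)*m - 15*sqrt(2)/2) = -m^4 - 3*sqrt(2)*m^3 + 29*m^3/2 - 65*m^2 + 87*sqrt(2)*m^2/2 - 195*sqrt(2)*m + 175*m/2 + 525*sqrt(2)/2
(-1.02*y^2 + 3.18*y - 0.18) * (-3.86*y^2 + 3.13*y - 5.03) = 3.9372*y^4 - 15.4674*y^3 + 15.7788*y^2 - 16.5588*y + 0.9054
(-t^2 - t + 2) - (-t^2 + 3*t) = 2 - 4*t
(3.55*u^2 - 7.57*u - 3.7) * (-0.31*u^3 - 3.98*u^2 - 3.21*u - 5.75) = -1.1005*u^5 - 11.7823*u^4 + 19.8801*u^3 + 18.6132*u^2 + 55.4045*u + 21.275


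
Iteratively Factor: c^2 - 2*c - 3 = (c + 1)*(c - 3)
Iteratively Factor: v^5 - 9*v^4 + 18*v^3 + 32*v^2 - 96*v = (v - 4)*(v^4 - 5*v^3 - 2*v^2 + 24*v) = v*(v - 4)*(v^3 - 5*v^2 - 2*v + 24) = v*(v - 4)^2*(v^2 - v - 6) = v*(v - 4)^2*(v + 2)*(v - 3)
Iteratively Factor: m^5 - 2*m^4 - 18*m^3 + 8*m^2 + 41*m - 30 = (m + 2)*(m^4 - 4*m^3 - 10*m^2 + 28*m - 15) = (m - 5)*(m + 2)*(m^3 + m^2 - 5*m + 3) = (m - 5)*(m - 1)*(m + 2)*(m^2 + 2*m - 3) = (m - 5)*(m - 1)*(m + 2)*(m + 3)*(m - 1)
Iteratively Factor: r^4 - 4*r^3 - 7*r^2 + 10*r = (r - 5)*(r^3 + r^2 - 2*r) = r*(r - 5)*(r^2 + r - 2) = r*(r - 5)*(r - 1)*(r + 2)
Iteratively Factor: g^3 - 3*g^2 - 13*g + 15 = (g - 5)*(g^2 + 2*g - 3) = (g - 5)*(g + 3)*(g - 1)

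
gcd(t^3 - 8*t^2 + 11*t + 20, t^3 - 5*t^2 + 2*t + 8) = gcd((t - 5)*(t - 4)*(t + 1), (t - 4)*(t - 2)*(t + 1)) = t^2 - 3*t - 4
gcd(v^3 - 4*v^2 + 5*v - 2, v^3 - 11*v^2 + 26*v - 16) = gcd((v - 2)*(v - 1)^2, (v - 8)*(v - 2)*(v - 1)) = v^2 - 3*v + 2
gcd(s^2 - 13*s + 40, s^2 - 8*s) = s - 8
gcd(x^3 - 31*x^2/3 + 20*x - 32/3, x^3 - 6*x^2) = 1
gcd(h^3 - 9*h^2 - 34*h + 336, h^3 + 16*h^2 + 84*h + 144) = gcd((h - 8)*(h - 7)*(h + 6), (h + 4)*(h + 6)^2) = h + 6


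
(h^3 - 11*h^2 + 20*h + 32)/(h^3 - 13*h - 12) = (h - 8)/(h + 3)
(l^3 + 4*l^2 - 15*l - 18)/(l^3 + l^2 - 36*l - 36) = (l - 3)/(l - 6)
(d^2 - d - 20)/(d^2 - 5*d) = (d + 4)/d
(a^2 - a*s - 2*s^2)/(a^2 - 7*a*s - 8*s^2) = (-a + 2*s)/(-a + 8*s)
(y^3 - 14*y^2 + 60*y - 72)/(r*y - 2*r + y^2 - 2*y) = (y^2 - 12*y + 36)/(r + y)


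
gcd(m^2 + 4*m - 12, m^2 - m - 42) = m + 6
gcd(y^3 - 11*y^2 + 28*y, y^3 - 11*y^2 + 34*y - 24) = y - 4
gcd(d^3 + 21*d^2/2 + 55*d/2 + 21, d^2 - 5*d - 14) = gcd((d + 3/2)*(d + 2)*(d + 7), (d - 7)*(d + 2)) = d + 2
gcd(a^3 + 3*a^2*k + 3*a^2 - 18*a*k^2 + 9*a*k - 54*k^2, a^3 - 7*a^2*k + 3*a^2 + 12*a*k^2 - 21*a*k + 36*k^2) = a^2 - 3*a*k + 3*a - 9*k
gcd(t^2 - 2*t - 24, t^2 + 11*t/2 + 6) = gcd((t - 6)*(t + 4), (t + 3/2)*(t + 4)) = t + 4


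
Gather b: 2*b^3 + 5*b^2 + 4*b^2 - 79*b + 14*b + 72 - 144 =2*b^3 + 9*b^2 - 65*b - 72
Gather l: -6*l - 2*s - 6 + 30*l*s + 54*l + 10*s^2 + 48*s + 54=l*(30*s + 48) + 10*s^2 + 46*s + 48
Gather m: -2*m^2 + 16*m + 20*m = -2*m^2 + 36*m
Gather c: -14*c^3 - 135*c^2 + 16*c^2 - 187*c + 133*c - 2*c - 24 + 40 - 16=-14*c^3 - 119*c^2 - 56*c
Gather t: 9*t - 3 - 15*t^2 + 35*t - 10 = -15*t^2 + 44*t - 13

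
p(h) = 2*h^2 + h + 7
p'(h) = 4*h + 1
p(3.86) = 40.66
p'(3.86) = 16.44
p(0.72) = 8.76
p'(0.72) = 3.88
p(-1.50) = 10.00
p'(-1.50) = -5.00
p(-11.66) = 267.25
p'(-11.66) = -45.64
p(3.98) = 42.66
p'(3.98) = 16.92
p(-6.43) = 83.26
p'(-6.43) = -24.72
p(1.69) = 14.40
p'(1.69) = 7.76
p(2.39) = 20.81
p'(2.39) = 10.56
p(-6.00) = 73.00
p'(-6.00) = -23.00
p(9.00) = 178.00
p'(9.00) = 37.00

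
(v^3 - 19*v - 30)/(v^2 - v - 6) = (v^2 - 2*v - 15)/(v - 3)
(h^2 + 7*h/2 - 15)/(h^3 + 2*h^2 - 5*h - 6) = (h^2 + 7*h/2 - 15)/(h^3 + 2*h^2 - 5*h - 6)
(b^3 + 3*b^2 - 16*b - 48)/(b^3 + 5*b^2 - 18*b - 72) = (b + 4)/(b + 6)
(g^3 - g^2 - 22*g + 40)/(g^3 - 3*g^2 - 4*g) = (g^2 + 3*g - 10)/(g*(g + 1))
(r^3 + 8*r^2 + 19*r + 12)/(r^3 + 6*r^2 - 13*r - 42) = (r^3 + 8*r^2 + 19*r + 12)/(r^3 + 6*r^2 - 13*r - 42)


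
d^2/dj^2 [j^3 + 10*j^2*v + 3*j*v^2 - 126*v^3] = 6*j + 20*v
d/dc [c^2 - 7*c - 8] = 2*c - 7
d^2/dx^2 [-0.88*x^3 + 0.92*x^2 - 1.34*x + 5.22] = 1.84 - 5.28*x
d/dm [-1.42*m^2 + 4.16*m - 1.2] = 4.16 - 2.84*m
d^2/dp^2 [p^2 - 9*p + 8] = 2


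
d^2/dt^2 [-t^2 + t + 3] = -2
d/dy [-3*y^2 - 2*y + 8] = -6*y - 2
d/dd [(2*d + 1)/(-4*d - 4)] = -1/(4*(d + 1)^2)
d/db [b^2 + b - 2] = 2*b + 1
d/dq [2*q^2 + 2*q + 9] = 4*q + 2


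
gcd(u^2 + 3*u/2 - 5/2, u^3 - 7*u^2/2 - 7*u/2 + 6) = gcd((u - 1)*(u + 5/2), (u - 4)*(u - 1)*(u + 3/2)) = u - 1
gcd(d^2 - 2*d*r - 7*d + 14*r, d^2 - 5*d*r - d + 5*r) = 1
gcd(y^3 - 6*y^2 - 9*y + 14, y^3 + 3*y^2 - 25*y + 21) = y - 1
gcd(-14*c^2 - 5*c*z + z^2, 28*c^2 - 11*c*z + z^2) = -7*c + z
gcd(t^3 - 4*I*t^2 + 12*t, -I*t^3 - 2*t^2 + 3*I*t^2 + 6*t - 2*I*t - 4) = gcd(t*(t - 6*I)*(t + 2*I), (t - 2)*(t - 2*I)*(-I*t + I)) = 1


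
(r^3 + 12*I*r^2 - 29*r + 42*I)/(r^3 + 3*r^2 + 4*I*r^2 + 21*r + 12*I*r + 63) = (r^2 + 5*I*r + 6)/(r^2 + 3*r*(1 - I) - 9*I)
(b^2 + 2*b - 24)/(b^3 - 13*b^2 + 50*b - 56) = (b + 6)/(b^2 - 9*b + 14)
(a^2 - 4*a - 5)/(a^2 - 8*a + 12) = (a^2 - 4*a - 5)/(a^2 - 8*a + 12)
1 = 1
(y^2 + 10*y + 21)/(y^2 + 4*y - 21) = (y + 3)/(y - 3)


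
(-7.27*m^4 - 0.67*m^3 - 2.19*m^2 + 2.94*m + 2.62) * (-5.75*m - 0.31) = 41.8025*m^5 + 6.1062*m^4 + 12.8002*m^3 - 16.2261*m^2 - 15.9764*m - 0.8122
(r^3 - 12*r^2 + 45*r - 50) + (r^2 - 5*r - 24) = r^3 - 11*r^2 + 40*r - 74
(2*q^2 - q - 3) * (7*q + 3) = 14*q^3 - q^2 - 24*q - 9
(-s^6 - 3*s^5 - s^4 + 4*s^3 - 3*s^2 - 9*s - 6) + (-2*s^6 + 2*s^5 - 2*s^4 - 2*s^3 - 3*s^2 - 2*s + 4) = -3*s^6 - s^5 - 3*s^4 + 2*s^3 - 6*s^2 - 11*s - 2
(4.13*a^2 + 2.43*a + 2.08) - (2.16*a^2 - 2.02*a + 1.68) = 1.97*a^2 + 4.45*a + 0.4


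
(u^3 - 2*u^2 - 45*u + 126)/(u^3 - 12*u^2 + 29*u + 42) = (u^2 + 4*u - 21)/(u^2 - 6*u - 7)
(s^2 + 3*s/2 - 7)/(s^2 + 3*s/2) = (2*s^2 + 3*s - 14)/(s*(2*s + 3))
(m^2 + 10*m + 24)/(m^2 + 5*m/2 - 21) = 2*(m + 4)/(2*m - 7)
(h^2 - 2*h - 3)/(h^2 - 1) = (h - 3)/(h - 1)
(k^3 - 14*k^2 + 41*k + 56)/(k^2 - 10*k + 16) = (k^2 - 6*k - 7)/(k - 2)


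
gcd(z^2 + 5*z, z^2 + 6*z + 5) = z + 5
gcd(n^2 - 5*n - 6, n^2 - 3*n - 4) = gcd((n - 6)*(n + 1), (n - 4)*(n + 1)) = n + 1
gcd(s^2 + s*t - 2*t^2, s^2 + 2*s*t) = s + 2*t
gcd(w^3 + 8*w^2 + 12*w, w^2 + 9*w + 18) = w + 6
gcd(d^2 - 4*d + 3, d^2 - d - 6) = d - 3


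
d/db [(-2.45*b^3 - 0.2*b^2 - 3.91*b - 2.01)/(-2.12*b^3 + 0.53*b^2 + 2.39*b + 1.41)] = (-1.7225*b^4 - 28.2894*b^3 - 21.5528*b^2 + 1.5666*b - 0.7092)/(4.4944*b^6 - 2.2472*b^5 - 9.8527*b^4 - 3.445*b^3 + 7.2067*b^2 + 6.7398*b + 1.9881)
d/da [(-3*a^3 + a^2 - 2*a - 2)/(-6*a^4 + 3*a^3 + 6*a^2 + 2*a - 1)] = (-18*a^6 + 12*a^5 - 57*a^4 - 48*a^3 + 41*a^2 + 22*a + 6)/(36*a^8 - 36*a^7 - 63*a^6 + 12*a^5 + 60*a^4 + 18*a^3 - 8*a^2 - 4*a + 1)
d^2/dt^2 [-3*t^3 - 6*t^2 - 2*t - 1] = -18*t - 12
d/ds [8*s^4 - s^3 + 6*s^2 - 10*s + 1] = 32*s^3 - 3*s^2 + 12*s - 10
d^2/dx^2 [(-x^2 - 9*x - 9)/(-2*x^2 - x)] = 2*(34*x^3 + 108*x^2 + 54*x + 9)/(x^3*(8*x^3 + 12*x^2 + 6*x + 1))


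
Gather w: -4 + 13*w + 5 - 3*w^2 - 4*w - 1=-3*w^2 + 9*w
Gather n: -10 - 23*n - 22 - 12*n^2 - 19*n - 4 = -12*n^2 - 42*n - 36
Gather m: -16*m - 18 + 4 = -16*m - 14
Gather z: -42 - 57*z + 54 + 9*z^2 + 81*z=9*z^2 + 24*z + 12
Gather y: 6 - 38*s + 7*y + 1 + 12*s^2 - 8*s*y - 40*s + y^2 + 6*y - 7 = 12*s^2 - 78*s + y^2 + y*(13 - 8*s)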